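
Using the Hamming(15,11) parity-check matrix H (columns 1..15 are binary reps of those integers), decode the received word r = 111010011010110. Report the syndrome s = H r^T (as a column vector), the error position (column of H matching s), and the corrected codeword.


s = (1, 1, 0, 0)^T, error position = 12, corrected codeword c = 111010011011110

Compute s = H r^T mod 2 one row at a time:
  s_1 = 1 + 1 + 0 + 1 + 0 + 1 + 1 + 0 = 5 ≡ 1 (mod 2).
  s_2 = 0 + 1 + 0 + 0 + 0 + 1 + 1 + 0 = 3 ≡ 1 (mod 2).
  s_3 = 1 + 1 + 0 + 0 + 0 + 1 + 1 + 0 = 4 ≡ 0 (mod 2).
  s_4 = 1 + 1 + 1 + 0 + 1 + 1 + 1 + 0 = 6 ≡ 0 (mod 2).
s = (1, 1, 0, 0)^T — this equals column 12 of H (binary 1100), so error is at position 12.
Correct: flip bit 12 of r = 111010011010110 to get c = 111010011011110.


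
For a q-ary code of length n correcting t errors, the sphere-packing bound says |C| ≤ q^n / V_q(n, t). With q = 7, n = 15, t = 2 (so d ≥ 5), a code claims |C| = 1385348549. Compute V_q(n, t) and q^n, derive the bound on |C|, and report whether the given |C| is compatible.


V_q(n, t) = 3871, q^n = 4747561509943, Hamming bound = 1226443169, |C| = 1385348549 > bound (violated).

Step 1: Compute V_q(n, t) = Σ_{j=0}^2 C(n, j) (q−1)^j.
  j = 0: C(15,0)·(6)^0 = 1·1 = 1.
  j = 1: C(15,1)·(6)^1 = 15·6 = 90.
  j = 2: C(15,2)·(6)^2 = 105·36 = 3780.
  V_q(n, t) = 1 + 90 + 3780 = 3871.
Step 2: q^n = 7^15 = 4747561509943.
Step 3: Hamming bound ⌊q^n / V_q(n,t)⌋ = ⌊4747561509943/3871⌋ = 1226443169.
Step 4: Compare |C| = 1385348549 to 1226443169: violated.
The claimed |C| lies above the Hamming bound, so no 7-ary code of length 15 with d ≥ 5 can have 1385348549 codewords.


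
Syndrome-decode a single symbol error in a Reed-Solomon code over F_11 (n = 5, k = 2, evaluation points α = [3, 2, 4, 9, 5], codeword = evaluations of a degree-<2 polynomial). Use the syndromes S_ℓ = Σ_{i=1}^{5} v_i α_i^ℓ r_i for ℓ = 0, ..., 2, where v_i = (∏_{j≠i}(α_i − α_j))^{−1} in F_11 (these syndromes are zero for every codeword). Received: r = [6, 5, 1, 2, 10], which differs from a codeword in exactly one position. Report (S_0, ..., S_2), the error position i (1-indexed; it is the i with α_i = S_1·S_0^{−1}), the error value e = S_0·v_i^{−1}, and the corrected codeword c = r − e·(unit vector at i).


S = (8, 2, 6), error at position 1, error magnitude e = 3, c = [3, 5, 1, 2, 10].

Step 1: column multipliers v_i = (∏_{j≠i}(α_i − α_j))^{−1} mod 11.
  i = 1 (α = 3): (3−2)(3−4)(3−9)(3−5) = 1·(−1)·(−6)·(−2) = −12 ≡ 10, so v_1 = 10^{−1} = 10 (mod 11).
  i = 2 (α = 2): (2−3)(2−4)(2−9)(2−5) = (−1)·(−2)·(−7)·(−3) = 42 ≡ 9, so v_2 = 9^{−1} = 5 (mod 11).
  i = 3 (α = 4): (4−3)(4−2)(4−9)(4−5) = 1·2·(−5)·(−1) = 10 ≡ 10, so v_3 = 10^{−1} = 10 (mod 11).
  i = 4 (α = 9): (9−3)(9−2)(9−4)(9−5) = 6·7·5·4 = 840 ≡ 4, so v_4 = 4^{−1} = 3 (mod 11).
  i = 5 (α = 5): (5−3)(5−2)(5−4)(5−9) = 2·3·1·(−4) = −24 ≡ 9, so v_5 = 9^{−1} = 5 (mod 11).
  v = [10, 5, 10, 3, 5].
Step 2: syndromes of r = [6, 5, 1, 2, 10] (all sums mod 11).
  S_0 = Σ v_i r_i = 10·6 + 5·5 + 10·1 + 3·2 + 5·10 = 151 ≡ 8.
  S_1 = Σ v_i α_i r_i = 10·3·6 + 5·2·5 + 10·4·1 + 3·9·2 + 5·5·10 = 574 ≡ 2.
  α_i^2 mod 11 = [9, 4, 5, 4, 3].
  S_2 = Σ v_i α_i^2 r_i = 10·9·6 + 5·4·5 + 10·5·1 + 3·4·2 + 5·3·10 = 864 ≡ 6.
  S = (8, 2, 6) ≠ 0, so r is not a codeword (an error is present).
Step 3: locate the error. For a single error e at position i, S_ℓ = v_i·e·α_i^ℓ, so α_err = S_1/S_0.
  S_0^{−1} = 8^{−1} = 7 (mod 11), so α_err = 2·7 = 14 ≡ 3 = α_1. Error position i = 1.
  Consistency check: S_2/S_1 = 6·6 = 36 ≡ 3 = α_err ✓ (single-error assumption holds).
Step 4: error magnitude e = S_0/v_1 = S_0·∏_{j≠1}(α_1 − α_j) = 8·10 = 80 ≡ 3 (mod 11).
Step 5: correct position 1: c_1 = r_1 − e = 6 − 3 ≡ 3 (mod 11). Hence c = [3, 5, 1, 2, 10].
  Check: interpolating c through the α_i gives m(x) = 9 + 9·x (degree < 2) with m(α_i) = c_i for every i, so c is indeed a codeword.


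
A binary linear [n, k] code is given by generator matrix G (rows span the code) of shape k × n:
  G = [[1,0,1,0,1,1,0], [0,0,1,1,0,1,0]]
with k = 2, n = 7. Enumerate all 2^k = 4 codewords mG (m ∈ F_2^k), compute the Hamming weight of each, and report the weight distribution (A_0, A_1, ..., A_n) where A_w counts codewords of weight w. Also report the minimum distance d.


Weight distribution: A_0 = 1, A_3 = 2, A_4 = 1. Minimum distance d = 3.

Enumerate all 2^2 = 4 messages m ∈ F_2^2.
For each, compute codeword c = mG in F_2^7, then tally its weight.
  m = 00 → c = 0000000, weight = 0.
  m = 10 → c = 1010110, weight = 4.
  m = 01 → c = 0011010, weight = 3.
  m = 11 → c = 1001100, weight = 3.
Tally weights:
  weight 0: 1 codewords.
  weight 3: 2 codewords.
  weight 4: 1 codewords.
Minimum distance d = smallest w > 0 with A_w > 0 = 3.
Sanity: Σ A_w = 4 = 2^2 = 4 ✓.


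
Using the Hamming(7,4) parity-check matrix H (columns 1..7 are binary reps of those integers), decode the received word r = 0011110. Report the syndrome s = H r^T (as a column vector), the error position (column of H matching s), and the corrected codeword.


s = (1, 0, 0)^T, error position = 4, corrected codeword c = 0010110

Compute s = H r^T mod 2 one row at a time:
  s_1 = 1 + 1 + 1 + 0 = 3 ≡ 1 (mod 2).
  s_2 = 0 + 1 + 1 + 0 = 2 ≡ 0 (mod 2).
  s_3 = 0 + 1 + 1 + 0 = 2 ≡ 0 (mod 2).
s = (1, 0, 0)^T — this equals column 4 of H (binary 100), so error is at position 4.
Correct: flip bit 4 of r = 0011110 to get c = 0010110.


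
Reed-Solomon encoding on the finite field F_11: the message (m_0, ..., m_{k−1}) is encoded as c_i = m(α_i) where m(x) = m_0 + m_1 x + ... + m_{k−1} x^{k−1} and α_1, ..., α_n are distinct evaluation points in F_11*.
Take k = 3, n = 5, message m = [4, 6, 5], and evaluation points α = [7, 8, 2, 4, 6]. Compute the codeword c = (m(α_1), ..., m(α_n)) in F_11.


c = [5, 9, 3, 9, 0]

Message polynomial: m(x) = 4 + 6·x + 5·x^2 (mod 11).
For each evaluation point α_i, compute m(α_i) mod 11:
  α_1 = 7: Horner steps 5 → 8 → 5, so m(7) = 5.
  α_2 = 8: Horner steps 5 → 2 → 9, so m(8) = 9.
  α_3 = 2: Horner steps 5 → 5 → 3, so m(2) = 3.
  α_4 = 4: Horner steps 5 → 4 → 9, so m(4) = 9.
  α_5 = 6: Horner steps 5 → 3 → 0, so m(6) = 0.
Codeword c = [5, 9, 3, 9, 0] ∈ F_11^5.


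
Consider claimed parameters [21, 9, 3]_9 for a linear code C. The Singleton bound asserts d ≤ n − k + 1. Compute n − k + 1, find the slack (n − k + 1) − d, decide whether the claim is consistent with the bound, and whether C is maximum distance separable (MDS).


Singleton RHS = n − k + 1 = 13, slack = 10, bound satisfied, not MDS.

Singleton bound: d ≤ n − k + 1.
Here n = 21, k = 9, so n − k + 1 = 13.
Given d = 3, check d ≤ 13: YES.
Slack = (n − k + 1) − d = 10.
The code is NOT MDS (slack = 10 > 0).
Description: the claimed parameters are [21, 9, 3]_9; such a code would be non-MDS.


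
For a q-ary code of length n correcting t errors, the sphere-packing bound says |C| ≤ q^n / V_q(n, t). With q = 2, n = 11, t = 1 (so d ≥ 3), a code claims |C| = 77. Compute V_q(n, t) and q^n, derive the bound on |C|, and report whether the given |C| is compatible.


V_q(n, t) = 12, q^n = 2048, Hamming bound = 170, |C| = 77 ≤ bound (satisfied).

Step 1: Compute V_q(n, t) = Σ_{j=0}^1 C(n, j) (q−1)^j.
  j = 0: C(11,0)·(1)^0 = 1·1 = 1.
  j = 1: C(11,1)·(1)^1 = 11·1 = 11.
  V_q(n, t) = 1 + 11 = 12.
Step 2: q^n = 2^11 = 2048.
Step 3: Hamming bound ⌊q^n / V_q(n,t)⌋ = ⌊2048/12⌋ = 170.
Step 4: Compare |C| = 77 to 170: satisfied.
The claimed |C| lies below the Hamming bound.


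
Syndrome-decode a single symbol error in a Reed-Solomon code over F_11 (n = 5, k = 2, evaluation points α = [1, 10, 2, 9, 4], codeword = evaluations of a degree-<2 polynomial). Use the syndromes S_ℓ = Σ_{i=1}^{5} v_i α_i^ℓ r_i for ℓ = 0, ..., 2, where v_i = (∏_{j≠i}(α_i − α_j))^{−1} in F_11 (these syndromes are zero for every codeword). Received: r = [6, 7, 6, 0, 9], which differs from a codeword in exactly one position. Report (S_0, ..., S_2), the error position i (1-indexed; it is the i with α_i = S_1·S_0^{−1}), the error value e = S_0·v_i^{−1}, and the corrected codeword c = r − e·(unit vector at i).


S = (1, 1, 1), error at position 1, error magnitude e = 7, c = [10, 7, 6, 0, 9].

Step 1: column multipliers v_i = (∏_{j≠i}(α_i − α_j))^{−1} mod 11.
  i = 1 (α = 1): (1−10)(1−2)(1−9)(1−4) = (−9)·(−1)·(−8)·(−3) = 216 ≡ 7, so v_1 = 7^{−1} = 8 (mod 11).
  i = 2 (α = 10): (10−1)(10−2)(10−9)(10−4) = 9·8·1·6 = 432 ≡ 3, so v_2 = 3^{−1} = 4 (mod 11).
  i = 3 (α = 2): (2−1)(2−10)(2−9)(2−4) = 1·(−8)·(−7)·(−2) = −112 ≡ 9, so v_3 = 9^{−1} = 5 (mod 11).
  i = 4 (α = 9): (9−1)(9−10)(9−2)(9−4) = 8·(−1)·7·5 = −280 ≡ 6, so v_4 = 6^{−1} = 2 (mod 11).
  i = 5 (α = 4): (4−1)(4−10)(4−2)(4−9) = 3·(−6)·2·(−5) = 180 ≡ 4, so v_5 = 4^{−1} = 3 (mod 11).
  v = [8, 4, 5, 2, 3].
Step 2: syndromes of r = [6, 7, 6, 0, 9] (all sums mod 11).
  S_0 = Σ v_i r_i = 8·6 + 4·7 + 5·6 + 2·0 + 3·9 = 133 ≡ 1.
  S_1 = Σ v_i α_i r_i = 8·1·6 + 4·10·7 + 5·2·6 + 2·9·0 + 3·4·9 = 496 ≡ 1.
  α_i^2 mod 11 = [1, 1, 4, 4, 5].
  S_2 = Σ v_i α_i^2 r_i = 8·1·6 + 4·1·7 + 5·4·6 + 2·4·0 + 3·5·9 = 331 ≡ 1.
  S = (1, 1, 1) ≠ 0, so r is not a codeword (an error is present).
Step 3: locate the error. For a single error e at position i, S_ℓ = v_i·e·α_i^ℓ, so α_err = S_1/S_0.
  S_0^{−1} = 1^{−1} = 1 (mod 11), so α_err = 1·1 = 1 ≡ 1 = α_1. Error position i = 1.
  Consistency check: S_2/S_1 = 1·1 = 1 ≡ 1 = α_err ✓ (single-error assumption holds).
Step 4: error magnitude e = S_0/v_1 = S_0·∏_{j≠1}(α_1 − α_j) = 1·7 = 7 ≡ 7 (mod 11).
Step 5: correct position 1: c_1 = r_1 − e = 6 − 7 ≡ 10 (mod 11). Hence c = [10, 7, 6, 0, 9].
  Check: interpolating c through the α_i gives m(x) = 3 + 7·x (degree < 2) with m(α_i) = c_i for every i, so c is indeed a codeword.


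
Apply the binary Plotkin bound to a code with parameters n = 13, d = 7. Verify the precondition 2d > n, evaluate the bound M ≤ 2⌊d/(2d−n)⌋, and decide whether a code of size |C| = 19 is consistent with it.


Plotkin bound M ≤ 14; given |C| = 19 > bound (violated).

Check applicability: 2d = 14, n = 13.
2d − n = 1 > 0, so Plotkin applies.
Compute d/(2d−n) = 7/1 ≈ 7.0000.
⌊d/(2d−n)⌋ = 7.
Plotkin bound: M ≤ 2·7 = 14.
Given |C| = 19, check: VIOLATED.
This |C| is above the Plotkin bound, so no binary code with n = 13, d = 7 and 19 codewords exists.


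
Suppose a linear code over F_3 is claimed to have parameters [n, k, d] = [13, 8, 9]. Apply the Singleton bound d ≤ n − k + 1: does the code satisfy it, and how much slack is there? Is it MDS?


Singleton RHS = n − k + 1 = 6, slack = -3, bound violated (no such code; not MDS).

Singleton bound: d ≤ n − k + 1.
Here n = 13, k = 8, so n − k + 1 = 6.
Given d = 9, check d ≤ 6: NO.
Slack = (n − k + 1) − d = -3.
The slack is negative: d = 9 exceeds n − k + 1 = 6 by 3, so the Singleton bound is violated and no linear [13, 8, 9]_3 code can exist. In particular it is not MDS (MDS requires d = n − k + 1 exactly).
Description: the claimed parameters are [13, 8, 9]_3; such a code would be impossible (violates the Singleton bound).


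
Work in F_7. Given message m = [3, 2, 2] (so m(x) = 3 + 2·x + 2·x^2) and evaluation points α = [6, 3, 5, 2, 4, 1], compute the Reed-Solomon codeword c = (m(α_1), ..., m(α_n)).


c = [3, 6, 0, 1, 1, 0]

Message polynomial: m(x) = 3 + 2·x + 2·x^2 (mod 7).
For each evaluation point α_i, compute m(α_i) mod 7:
  α_1 = 6: Horner steps 2 → 0 → 3, so m(6) = 3.
  α_2 = 3: Horner steps 2 → 1 → 6, so m(3) = 6.
  α_3 = 5: Horner steps 2 → 5 → 0, so m(5) = 0.
  α_4 = 2: Horner steps 2 → 6 → 1, so m(2) = 1.
  α_5 = 4: Horner steps 2 → 3 → 1, so m(4) = 1.
  α_6 = 1: Horner steps 2 → 4 → 0, so m(1) = 0.
Codeword c = [3, 6, 0, 1, 1, 0] ∈ F_7^6.


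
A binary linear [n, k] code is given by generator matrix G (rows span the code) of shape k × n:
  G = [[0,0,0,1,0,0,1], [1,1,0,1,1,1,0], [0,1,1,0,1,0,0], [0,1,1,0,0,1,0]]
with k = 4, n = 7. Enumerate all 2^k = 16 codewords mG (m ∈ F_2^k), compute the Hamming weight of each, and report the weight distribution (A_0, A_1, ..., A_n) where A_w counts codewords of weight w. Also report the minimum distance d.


Weight distribution: A_0 = 1, A_2 = 2, A_3 = 4, A_4 = 5, A_5 = 4. Minimum distance d = 2.

Enumerate all 2^4 = 16 messages m ∈ F_2^4.
For each, compute codeword c = mG in F_2^7, then tally its weight.
  m = 0000 → c = 0000000, weight = 0.
  m = 1000 → c = 0001001, weight = 2.
  m = 0100 → c = 1101110, weight = 5.
  m = 1100 → c = 1100111, weight = 5.
  m = 0010 → c = 0110100, weight = 3.
  m = 1010 → c = 0111101, weight = 5.
  m = 0110 → c = 1011010, weight = 4.
  m = 1110 → c = 1010011, weight = 4.
  m = 0001 → c = 0110010, weight = 3.
  m = 1001 → c = 0111011, weight = 5.
  m = 0101 → c = 1011100, weight = 4.
  m = 1101 → c = 1010101, weight = 4.
  m = 0011 → c = 0000110, weight = 2.
  m = 1011 → c = 0001111, weight = 4.
  m = 0111 → c = 1101000, weight = 3.
  m = 1111 → c = 1100001, weight = 3.
Tally weights:
  weight 0: 1 codewords.
  weight 2: 2 codewords.
  weight 3: 4 codewords.
  weight 4: 5 codewords.
  weight 5: 4 codewords.
Minimum distance d = smallest w > 0 with A_w > 0 = 2.
Sanity: Σ A_w = 16 = 2^4 = 16 ✓.


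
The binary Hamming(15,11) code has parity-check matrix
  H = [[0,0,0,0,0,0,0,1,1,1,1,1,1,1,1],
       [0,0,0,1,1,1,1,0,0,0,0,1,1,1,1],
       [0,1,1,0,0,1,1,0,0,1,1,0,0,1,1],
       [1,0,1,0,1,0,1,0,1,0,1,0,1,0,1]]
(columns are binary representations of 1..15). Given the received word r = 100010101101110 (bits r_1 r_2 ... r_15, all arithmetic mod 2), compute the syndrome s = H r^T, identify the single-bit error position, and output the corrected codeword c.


s = (1, 1, 1, 1)^T, error position = 15, corrected codeword c = 100010101101111

Compute s = H r^T mod 2 one row at a time:
  s_1 = 0 + 1 + 1 + 0 + 1 + 1 + 1 + 0 = 5 ≡ 1 (mod 2).
  s_2 = 0 + 1 + 0 + 1 + 1 + 1 + 1 + 0 = 5 ≡ 1 (mod 2).
  s_3 = 0 + 0 + 0 + 1 + 1 + 0 + 1 + 0 = 3 ≡ 1 (mod 2).
  s_4 = 1 + 0 + 1 + 1 + 1 + 0 + 1 + 0 = 5 ≡ 1 (mod 2).
s = (1, 1, 1, 1)^T — this equals column 15 of H (binary 1111), so error is at position 15.
Correct: flip bit 15 of r = 100010101101110 to get c = 100010101101111.


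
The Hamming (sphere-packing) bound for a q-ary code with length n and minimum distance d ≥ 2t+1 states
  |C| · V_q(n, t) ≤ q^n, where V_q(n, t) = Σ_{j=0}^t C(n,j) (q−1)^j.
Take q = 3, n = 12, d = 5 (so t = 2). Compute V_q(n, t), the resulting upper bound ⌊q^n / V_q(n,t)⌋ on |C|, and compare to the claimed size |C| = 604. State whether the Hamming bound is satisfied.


V_q(n, t) = 289, q^n = 531441, Hamming bound = 1838, |C| = 604 ≤ bound (satisfied).

Step 1: Compute V_q(n, t) = Σ_{j=0}^2 C(n, j) (q−1)^j.
  j = 0: C(12,0)·(2)^0 = 1·1 = 1.
  j = 1: C(12,1)·(2)^1 = 12·2 = 24.
  j = 2: C(12,2)·(2)^2 = 66·4 = 264.
  V_q(n, t) = 1 + 24 + 264 = 289.
Step 2: q^n = 3^12 = 531441.
Step 3: Hamming bound ⌊q^n / V_q(n,t)⌋ = ⌊531441/289⌋ = 1838.
Step 4: Compare |C| = 604 to 1838: satisfied.
The claimed |C| lies below the Hamming bound.


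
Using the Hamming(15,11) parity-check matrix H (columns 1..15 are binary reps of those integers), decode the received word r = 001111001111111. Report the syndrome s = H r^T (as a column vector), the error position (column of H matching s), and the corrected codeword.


s = (1, 1, 0, 0)^T, error position = 12, corrected codeword c = 001111001110111

Compute s = H r^T mod 2 one row at a time:
  s_1 = 0 + 1 + 1 + 1 + 1 + 1 + 1 + 1 = 7 ≡ 1 (mod 2).
  s_2 = 1 + 1 + 1 + 0 + 1 + 1 + 1 + 1 = 7 ≡ 1 (mod 2).
  s_3 = 0 + 1 + 1 + 0 + 1 + 1 + 1 + 1 = 6 ≡ 0 (mod 2).
  s_4 = 0 + 1 + 1 + 0 + 1 + 1 + 1 + 1 = 6 ≡ 0 (mod 2).
s = (1, 1, 0, 0)^T — this equals column 12 of H (binary 1100), so error is at position 12.
Correct: flip bit 12 of r = 001111001111111 to get c = 001111001110111.


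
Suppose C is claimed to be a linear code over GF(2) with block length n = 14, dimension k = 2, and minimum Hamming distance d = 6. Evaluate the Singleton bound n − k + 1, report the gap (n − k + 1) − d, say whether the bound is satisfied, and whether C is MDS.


Singleton RHS = n − k + 1 = 13, slack = 7, bound satisfied, not MDS.

Singleton bound: d ≤ n − k + 1.
Here n = 14, k = 2, so n − k + 1 = 13.
Given d = 6, check d ≤ 13: YES.
Slack = (n − k + 1) − d = 7.
The code is NOT MDS (slack = 7 > 0).
Description: the claimed parameters are [14, 2, 6]_2; such a code would be non-MDS.


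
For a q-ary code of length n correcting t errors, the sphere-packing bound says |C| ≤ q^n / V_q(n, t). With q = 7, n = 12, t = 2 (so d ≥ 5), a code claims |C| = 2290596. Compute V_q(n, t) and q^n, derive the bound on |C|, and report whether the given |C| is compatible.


V_q(n, t) = 2449, q^n = 13841287201, Hamming bound = 5651811, |C| = 2290596 ≤ bound (satisfied).

Step 1: Compute V_q(n, t) = Σ_{j=0}^2 C(n, j) (q−1)^j.
  j = 0: C(12,0)·(6)^0 = 1·1 = 1.
  j = 1: C(12,1)·(6)^1 = 12·6 = 72.
  j = 2: C(12,2)·(6)^2 = 66·36 = 2376.
  V_q(n, t) = 1 + 72 + 2376 = 2449.
Step 2: q^n = 7^12 = 13841287201.
Step 3: Hamming bound ⌊q^n / V_q(n,t)⌋ = ⌊13841287201/2449⌋ = 5651811.
Step 4: Compare |C| = 2290596 to 5651811: satisfied.
The claimed |C| lies below the Hamming bound.


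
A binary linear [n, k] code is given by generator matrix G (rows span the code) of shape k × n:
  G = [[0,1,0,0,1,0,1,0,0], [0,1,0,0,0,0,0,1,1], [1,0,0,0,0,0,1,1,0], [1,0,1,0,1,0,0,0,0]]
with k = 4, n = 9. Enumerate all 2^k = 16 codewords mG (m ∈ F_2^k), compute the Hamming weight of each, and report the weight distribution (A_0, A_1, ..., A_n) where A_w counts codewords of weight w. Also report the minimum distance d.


Weight distribution: A_0 = 1, A_2 = 1, A_3 = 6, A_4 = 5, A_5 = 2, A_6 = 1. Minimum distance d = 2.

Enumerate all 2^4 = 16 messages m ∈ F_2^4.
For each, compute codeword c = mG in F_2^9, then tally its weight.
  m = 0000 → c = 000000000, weight = 0.
  m = 1000 → c = 010010100, weight = 3.
  m = 0100 → c = 010000011, weight = 3.
  m = 1100 → c = 000010111, weight = 4.
  m = 0010 → c = 100000110, weight = 3.
  m = 1010 → c = 110010010, weight = 4.
  m = 0110 → c = 110000101, weight = 4.
  m = 1110 → c = 100010001, weight = 3.
  m = 0001 → c = 101010000, weight = 3.
  m = 1001 → c = 111000100, weight = 4.
  m = 0101 → c = 111010011, weight = 6.
  m = 1101 → c = 101000111, weight = 5.
  m = 0011 → c = 001010110, weight = 4.
  m = 1011 → c = 011000010, weight = 3.
  m = 0111 → c = 011010101, weight = 5.
  m = 1111 → c = 001000001, weight = 2.
Tally weights:
  weight 0: 1 codewords.
  weight 2: 1 codewords.
  weight 3: 6 codewords.
  weight 4: 5 codewords.
  weight 5: 2 codewords.
  weight 6: 1 codewords.
Minimum distance d = smallest w > 0 with A_w > 0 = 2.
Sanity: Σ A_w = 16 = 2^4 = 16 ✓.


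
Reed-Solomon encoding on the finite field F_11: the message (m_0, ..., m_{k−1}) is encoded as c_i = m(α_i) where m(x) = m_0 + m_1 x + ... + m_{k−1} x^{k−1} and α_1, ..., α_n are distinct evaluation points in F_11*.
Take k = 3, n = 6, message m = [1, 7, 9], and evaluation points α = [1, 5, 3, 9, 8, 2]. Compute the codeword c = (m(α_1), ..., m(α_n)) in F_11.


c = [6, 8, 4, 1, 6, 7]

Message polynomial: m(x) = 1 + 7·x + 9·x^2 (mod 11).
For each evaluation point α_i, compute m(α_i) mod 11:
  α_1 = 1: Horner steps 9 → 5 → 6, so m(1) = 6.
  α_2 = 5: Horner steps 9 → 8 → 8, so m(5) = 8.
  α_3 = 3: Horner steps 9 → 1 → 4, so m(3) = 4.
  α_4 = 9: Horner steps 9 → 0 → 1, so m(9) = 1.
  α_5 = 8: Horner steps 9 → 2 → 6, so m(8) = 6.
  α_6 = 2: Horner steps 9 → 3 → 7, so m(2) = 7.
Codeword c = [6, 8, 4, 1, 6, 7] ∈ F_11^6.


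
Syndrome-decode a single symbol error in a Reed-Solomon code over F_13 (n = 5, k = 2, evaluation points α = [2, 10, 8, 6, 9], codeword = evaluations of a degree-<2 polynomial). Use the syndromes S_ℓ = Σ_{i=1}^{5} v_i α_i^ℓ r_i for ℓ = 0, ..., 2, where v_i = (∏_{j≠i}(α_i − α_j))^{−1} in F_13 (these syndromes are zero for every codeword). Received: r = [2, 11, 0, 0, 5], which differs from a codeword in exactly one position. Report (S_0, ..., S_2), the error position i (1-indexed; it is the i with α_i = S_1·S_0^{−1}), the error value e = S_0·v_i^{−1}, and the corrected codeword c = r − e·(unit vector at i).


S = (6, 9, 7), error at position 3, error magnitude e = 1, c = [2, 11, 12, 0, 5].

Step 1: column multipliers v_i = (∏_{j≠i}(α_i − α_j))^{−1} mod 13.
  i = 1 (α = 2): (2−10)(2−8)(2−6)(2−9) = (−8)·(−6)·(−4)·(−7) = 1344 ≡ 5, so v_1 = 5^{−1} = 8 (mod 13).
  i = 2 (α = 10): (10−2)(10−8)(10−6)(10−9) = 8·2·4·1 = 64 ≡ 12, so v_2 = 12^{−1} = 12 (mod 13).
  i = 3 (α = 8): (8−2)(8−10)(8−6)(8−9) = 6·(−2)·2·(−1) = 24 ≡ 11, so v_3 = 11^{−1} = 6 (mod 13).
  i = 4 (α = 6): (6−2)(6−10)(6−8)(6−9) = 4·(−4)·(−2)·(−3) = −96 ≡ 8, so v_4 = 8^{−1} = 5 (mod 13).
  i = 5 (α = 9): (9−2)(9−10)(9−8)(9−6) = 7·(−1)·1·3 = −21 ≡ 5, so v_5 = 5^{−1} = 8 (mod 13).
  v = [8, 12, 6, 5, 8].
Step 2: syndromes of r = [2, 11, 0, 0, 5] (all sums mod 13).
  S_0 = Σ v_i r_i = 8·2 + 12·11 + 6·0 + 5·0 + 8·5 = 188 ≡ 6.
  S_1 = Σ v_i α_i r_i = 8·2·2 + 12·10·11 + 6·8·0 + 5·6·0 + 8·9·5 = 1712 ≡ 9.
  α_i^2 mod 13 = [4, 9, 12, 10, 3].
  S_2 = Σ v_i α_i^2 r_i = 8·4·2 + 12·9·11 + 6·12·0 + 5·10·0 + 8·3·5 = 1372 ≡ 7.
  S = (6, 9, 7) ≠ 0, so r is not a codeword (an error is present).
Step 3: locate the error. For a single error e at position i, S_ℓ = v_i·e·α_i^ℓ, so α_err = S_1/S_0.
  S_0^{−1} = 6^{−1} = 11 (mod 13), so α_err = 9·11 = 99 ≡ 8 = α_3. Error position i = 3.
  Consistency check: S_2/S_1 = 7·3 = 21 ≡ 8 = α_err ✓ (single-error assumption holds).
Step 4: error magnitude e = S_0/v_3 = S_0·∏_{j≠3}(α_3 − α_j) = 6·11 = 66 ≡ 1 (mod 13).
Step 5: correct position 3: c_3 = r_3 − e = 0 − 1 ≡ 12 (mod 13). Hence c = [2, 11, 12, 0, 5].
  Check: interpolating c through the α_i gives m(x) = 3 + 6·x (degree < 2) with m(α_i) = c_i for every i, so c is indeed a codeword.


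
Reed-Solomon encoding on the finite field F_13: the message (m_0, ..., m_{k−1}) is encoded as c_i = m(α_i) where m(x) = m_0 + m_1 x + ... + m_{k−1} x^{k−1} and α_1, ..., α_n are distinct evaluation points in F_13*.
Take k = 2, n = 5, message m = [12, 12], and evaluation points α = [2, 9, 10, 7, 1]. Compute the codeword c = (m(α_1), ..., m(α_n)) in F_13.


c = [10, 3, 2, 5, 11]

Message polynomial: m(x) = 12 + 12·x (mod 13).
For each evaluation point α_i, compute m(α_i) mod 13:
  α_1 = 2: Horner steps 12 → 10, so m(2) = 10.
  α_2 = 9: Horner steps 12 → 3, so m(9) = 3.
  α_3 = 10: Horner steps 12 → 2, so m(10) = 2.
  α_4 = 7: Horner steps 12 → 5, so m(7) = 5.
  α_5 = 1: Horner steps 12 → 11, so m(1) = 11.
Codeword c = [10, 3, 2, 5, 11] ∈ F_13^5.


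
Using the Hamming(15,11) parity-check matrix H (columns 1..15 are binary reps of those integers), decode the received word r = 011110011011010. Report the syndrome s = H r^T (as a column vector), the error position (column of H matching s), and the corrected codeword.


s = (1, 0, 0, 0)^T, error position = 8, corrected codeword c = 011110001011010

Compute s = H r^T mod 2 one row at a time:
  s_1 = 1 + 1 + 0 + 1 + 1 + 0 + 1 + 0 = 5 ≡ 1 (mod 2).
  s_2 = 1 + 1 + 0 + 0 + 1 + 0 + 1 + 0 = 4 ≡ 0 (mod 2).
  s_3 = 1 + 1 + 0 + 0 + 0 + 1 + 1 + 0 = 4 ≡ 0 (mod 2).
  s_4 = 0 + 1 + 1 + 0 + 1 + 1 + 0 + 0 = 4 ≡ 0 (mod 2).
s = (1, 0, 0, 0)^T — this equals column 8 of H (binary 1000), so error is at position 8.
Correct: flip bit 8 of r = 011110011011010 to get c = 011110001011010.


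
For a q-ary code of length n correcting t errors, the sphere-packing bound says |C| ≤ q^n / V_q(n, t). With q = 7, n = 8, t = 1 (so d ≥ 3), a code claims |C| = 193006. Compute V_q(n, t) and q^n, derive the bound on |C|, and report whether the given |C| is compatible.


V_q(n, t) = 49, q^n = 5764801, Hamming bound = 117649, |C| = 193006 > bound (violated).

Step 1: Compute V_q(n, t) = Σ_{j=0}^1 C(n, j) (q−1)^j.
  j = 0: C(8,0)·(6)^0 = 1·1 = 1.
  j = 1: C(8,1)·(6)^1 = 8·6 = 48.
  V_q(n, t) = 1 + 48 = 49.
Step 2: q^n = 7^8 = 5764801.
Step 3: Hamming bound ⌊q^n / V_q(n,t)⌋ = ⌊5764801/49⌋ = 117649.
Step 4: Compare |C| = 193006 to 117649: violated.
The claimed |C| lies above the Hamming bound, so no 7-ary code of length 8 with d ≥ 3 can have 193006 codewords.


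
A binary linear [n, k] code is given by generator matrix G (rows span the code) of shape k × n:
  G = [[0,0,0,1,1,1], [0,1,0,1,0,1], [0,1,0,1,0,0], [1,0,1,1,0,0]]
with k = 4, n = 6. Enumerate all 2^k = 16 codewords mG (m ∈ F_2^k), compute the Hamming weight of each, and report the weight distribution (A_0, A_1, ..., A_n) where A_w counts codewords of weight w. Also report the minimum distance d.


Weight distribution: A_0 = 1, A_1 = 1, A_2 = 3, A_3 = 6, A_4 = 3, A_5 = 1, A_6 = 1. Minimum distance d = 1.

Enumerate all 2^4 = 16 messages m ∈ F_2^4.
For each, compute codeword c = mG in F_2^6, then tally its weight.
  m = 0000 → c = 000000, weight = 0.
  m = 1000 → c = 000111, weight = 3.
  m = 0100 → c = 010101, weight = 3.
  m = 1100 → c = 010010, weight = 2.
  m = 0010 → c = 010100, weight = 2.
  m = 1010 → c = 010011, weight = 3.
  m = 0110 → c = 000001, weight = 1.
  m = 1110 → c = 000110, weight = 2.
  m = 0001 → c = 101100, weight = 3.
  m = 1001 → c = 101011, weight = 4.
  m = 0101 → c = 111001, weight = 4.
  m = 1101 → c = 111110, weight = 5.
  m = 0011 → c = 111000, weight = 3.
  m = 1011 → c = 111111, weight = 6.
  m = 0111 → c = 101101, weight = 4.
  m = 1111 → c = 101010, weight = 3.
Tally weights:
  weight 0: 1 codewords.
  weight 1: 1 codewords.
  weight 2: 3 codewords.
  weight 3: 6 codewords.
  weight 4: 3 codewords.
  weight 5: 1 codewords.
  weight 6: 1 codewords.
Minimum distance d = smallest w > 0 with A_w > 0 = 1.
Sanity: Σ A_w = 16 = 2^4 = 16 ✓.


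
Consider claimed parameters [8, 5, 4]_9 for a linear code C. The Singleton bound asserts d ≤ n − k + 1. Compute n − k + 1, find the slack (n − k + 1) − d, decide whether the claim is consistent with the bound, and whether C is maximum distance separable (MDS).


Singleton RHS = n − k + 1 = 4, slack = 0, bound satisfied, MDS.

Singleton bound: d ≤ n − k + 1.
Here n = 8, k = 5, so n − k + 1 = 4.
Given d = 4, check d ≤ 4: YES.
Slack = (n − k + 1) − d = 0.
The code is MDS (slack = 0).
Description: the claimed parameters are [8, 5, 4]_9; such a code would be MDS (meets Singleton bound).


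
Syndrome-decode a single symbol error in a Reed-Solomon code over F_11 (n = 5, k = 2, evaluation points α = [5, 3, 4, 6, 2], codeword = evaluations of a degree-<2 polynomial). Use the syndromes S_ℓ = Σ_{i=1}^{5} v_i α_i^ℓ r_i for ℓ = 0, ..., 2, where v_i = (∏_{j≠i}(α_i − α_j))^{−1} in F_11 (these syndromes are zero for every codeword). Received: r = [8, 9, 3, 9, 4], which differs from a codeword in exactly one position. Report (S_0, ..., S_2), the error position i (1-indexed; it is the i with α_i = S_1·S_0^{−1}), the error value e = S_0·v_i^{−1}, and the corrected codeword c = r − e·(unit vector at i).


S = (9, 10, 5), error at position 4, error magnitude e = 7, c = [8, 9, 3, 2, 4].

Step 1: column multipliers v_i = (∏_{j≠i}(α_i − α_j))^{−1} mod 11.
  i = 1 (α = 5): (5−3)(5−4)(5−6)(5−2) = 2·1·(−1)·3 = −6 ≡ 5, so v_1 = 5^{−1} = 9 (mod 11).
  i = 2 (α = 3): (3−5)(3−4)(3−6)(3−2) = (−2)·(−1)·(−3)·1 = −6 ≡ 5, so v_2 = 5^{−1} = 9 (mod 11).
  i = 3 (α = 4): (4−5)(4−3)(4−6)(4−2) = (−1)·1·(−2)·2 = 4 ≡ 4, so v_3 = 4^{−1} = 3 (mod 11).
  i = 4 (α = 6): (6−5)(6−3)(6−4)(6−2) = 1·3·2·4 = 24 ≡ 2, so v_4 = 2^{−1} = 6 (mod 11).
  i = 5 (α = 2): (2−5)(2−3)(2−4)(2−6) = (−3)·(−1)·(−2)·(−4) = 24 ≡ 2, so v_5 = 2^{−1} = 6 (mod 11).
  v = [9, 9, 3, 6, 6].
Step 2: syndromes of r = [8, 9, 3, 9, 4] (all sums mod 11).
  S_0 = Σ v_i r_i = 9·8 + 9·9 + 3·3 + 6·9 + 6·4 = 240 ≡ 9.
  S_1 = Σ v_i α_i r_i = 9·5·8 + 9·3·9 + 3·4·3 + 6·6·9 + 6·2·4 = 1011 ≡ 10.
  α_i^2 mod 11 = [3, 9, 5, 3, 4].
  S_2 = Σ v_i α_i^2 r_i = 9·3·8 + 9·9·9 + 3·5·3 + 6·3·9 + 6·4·4 = 1248 ≡ 5.
  S = (9, 10, 5) ≠ 0, so r is not a codeword (an error is present).
Step 3: locate the error. For a single error e at position i, S_ℓ = v_i·e·α_i^ℓ, so α_err = S_1/S_0.
  S_0^{−1} = 9^{−1} = 5 (mod 11), so α_err = 10·5 = 50 ≡ 6 = α_4. Error position i = 4.
  Consistency check: S_2/S_1 = 5·10 = 50 ≡ 6 = α_err ✓ (single-error assumption holds).
Step 4: error magnitude e = S_0/v_4 = S_0·∏_{j≠4}(α_4 − α_j) = 9·2 = 18 ≡ 7 (mod 11).
Step 5: correct position 4: c_4 = r_4 − e = 9 − 7 ≡ 2 (mod 11). Hence c = [8, 9, 3, 2, 4].
  Check: interpolating c through the α_i gives m(x) = 5 + 5·x (degree < 2) with m(α_i) = c_i for every i, so c is indeed a codeword.


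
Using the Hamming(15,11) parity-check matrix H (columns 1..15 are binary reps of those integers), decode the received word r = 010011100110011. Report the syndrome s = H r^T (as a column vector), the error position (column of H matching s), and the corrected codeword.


s = (0, 1, 1, 0)^T, error position = 6, corrected codeword c = 010010100110011

Compute s = H r^T mod 2 one row at a time:
  s_1 = 0 + 0 + 1 + 1 + 0 + 0 + 1 + 1 = 4 ≡ 0 (mod 2).
  s_2 = 0 + 1 + 1 + 1 + 0 + 0 + 1 + 1 = 5 ≡ 1 (mod 2).
  s_3 = 1 + 0 + 1 + 1 + 1 + 1 + 1 + 1 = 7 ≡ 1 (mod 2).
  s_4 = 0 + 0 + 1 + 1 + 0 + 1 + 0 + 1 = 4 ≡ 0 (mod 2).
s = (0, 1, 1, 0)^T — this equals column 6 of H (binary 0110), so error is at position 6.
Correct: flip bit 6 of r = 010011100110011 to get c = 010010100110011.


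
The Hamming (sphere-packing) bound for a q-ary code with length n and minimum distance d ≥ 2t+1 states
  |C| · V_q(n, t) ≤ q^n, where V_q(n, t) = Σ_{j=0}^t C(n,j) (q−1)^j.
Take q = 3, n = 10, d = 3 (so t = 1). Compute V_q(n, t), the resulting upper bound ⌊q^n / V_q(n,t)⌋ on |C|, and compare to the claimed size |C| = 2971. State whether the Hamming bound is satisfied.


V_q(n, t) = 21, q^n = 59049, Hamming bound = 2811, |C| = 2971 > bound (violated).

Step 1: Compute V_q(n, t) = Σ_{j=0}^1 C(n, j) (q−1)^j.
  j = 0: C(10,0)·(2)^0 = 1·1 = 1.
  j = 1: C(10,1)·(2)^1 = 10·2 = 20.
  V_q(n, t) = 1 + 20 = 21.
Step 2: q^n = 3^10 = 59049.
Step 3: Hamming bound ⌊q^n / V_q(n,t)⌋ = ⌊59049/21⌋ = 2811.
Step 4: Compare |C| = 2971 to 2811: violated.
The claimed |C| lies above the Hamming bound, so no 3-ary code of length 10 with d ≥ 3 can have 2971 codewords.


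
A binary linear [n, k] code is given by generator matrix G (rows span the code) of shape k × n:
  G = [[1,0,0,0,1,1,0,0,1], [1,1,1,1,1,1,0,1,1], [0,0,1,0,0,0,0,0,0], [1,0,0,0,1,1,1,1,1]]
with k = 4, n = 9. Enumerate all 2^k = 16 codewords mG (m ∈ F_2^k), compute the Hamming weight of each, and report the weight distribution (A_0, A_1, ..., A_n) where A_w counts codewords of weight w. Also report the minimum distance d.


Weight distribution: A_0 = 1, A_1 = 1, A_2 = 1, A_3 = 3, A_4 = 3, A_5 = 1, A_6 = 1, A_7 = 3, A_8 = 2. Minimum distance d = 1.

Enumerate all 2^4 = 16 messages m ∈ F_2^4.
For each, compute codeword c = mG in F_2^9, then tally its weight.
  m = 0000 → c = 000000000, weight = 0.
  m = 1000 → c = 100011001, weight = 4.
  m = 0100 → c = 111111011, weight = 8.
  m = 1100 → c = 011100010, weight = 4.
  m = 0010 → c = 001000000, weight = 1.
  m = 1010 → c = 101011001, weight = 5.
  m = 0110 → c = 110111011, weight = 7.
  m = 1110 → c = 010100010, weight = 3.
  m = 0001 → c = 100011111, weight = 6.
  m = 1001 → c = 000000110, weight = 2.
  m = 0101 → c = 011100100, weight = 4.
  m = 1101 → c = 111111101, weight = 8.
  m = 0011 → c = 101011111, weight = 7.
  m = 1011 → c = 001000110, weight = 3.
  m = 0111 → c = 010100100, weight = 3.
  m = 1111 → c = 110111101, weight = 7.
Tally weights:
  weight 0: 1 codewords.
  weight 1: 1 codewords.
  weight 2: 1 codewords.
  weight 3: 3 codewords.
  weight 4: 3 codewords.
  weight 5: 1 codewords.
  weight 6: 1 codewords.
  weight 7: 3 codewords.
  weight 8: 2 codewords.
Minimum distance d = smallest w > 0 with A_w > 0 = 1.
Sanity: Σ A_w = 16 = 2^4 = 16 ✓.


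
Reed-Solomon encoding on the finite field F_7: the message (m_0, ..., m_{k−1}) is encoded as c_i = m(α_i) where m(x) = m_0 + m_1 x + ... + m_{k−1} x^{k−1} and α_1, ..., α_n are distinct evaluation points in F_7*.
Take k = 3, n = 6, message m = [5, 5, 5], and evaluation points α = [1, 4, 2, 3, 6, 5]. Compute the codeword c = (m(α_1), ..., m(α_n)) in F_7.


c = [1, 0, 0, 2, 5, 1]

Message polynomial: m(x) = 5 + 5·x + 5·x^2 (mod 7).
For each evaluation point α_i, compute m(α_i) mod 7:
  α_1 = 1: Horner steps 5 → 3 → 1, so m(1) = 1.
  α_2 = 4: Horner steps 5 → 4 → 0, so m(4) = 0.
  α_3 = 2: Horner steps 5 → 1 → 0, so m(2) = 0.
  α_4 = 3: Horner steps 5 → 6 → 2, so m(3) = 2.
  α_5 = 6: Horner steps 5 → 0 → 5, so m(6) = 5.
  α_6 = 5: Horner steps 5 → 2 → 1, so m(5) = 1.
Codeword c = [1, 0, 0, 2, 5, 1] ∈ F_7^6.


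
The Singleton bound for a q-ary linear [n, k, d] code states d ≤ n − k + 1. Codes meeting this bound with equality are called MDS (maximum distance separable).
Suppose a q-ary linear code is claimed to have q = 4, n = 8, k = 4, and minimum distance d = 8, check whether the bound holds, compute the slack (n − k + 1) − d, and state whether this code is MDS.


Singleton RHS = n − k + 1 = 5, slack = -3, bound violated (no such code; not MDS).

Singleton bound: d ≤ n − k + 1.
Here n = 8, k = 4, so n − k + 1 = 5.
Given d = 8, check d ≤ 5: NO.
Slack = (n − k + 1) − d = -3.
The slack is negative: d = 8 exceeds n − k + 1 = 5 by 3, so the Singleton bound is violated and no linear [8, 4, 8]_4 code can exist. In particular it is not MDS (MDS requires d = n − k + 1 exactly).
Description: the claimed parameters are [8, 4, 8]_4; such a code would be impossible (violates the Singleton bound).


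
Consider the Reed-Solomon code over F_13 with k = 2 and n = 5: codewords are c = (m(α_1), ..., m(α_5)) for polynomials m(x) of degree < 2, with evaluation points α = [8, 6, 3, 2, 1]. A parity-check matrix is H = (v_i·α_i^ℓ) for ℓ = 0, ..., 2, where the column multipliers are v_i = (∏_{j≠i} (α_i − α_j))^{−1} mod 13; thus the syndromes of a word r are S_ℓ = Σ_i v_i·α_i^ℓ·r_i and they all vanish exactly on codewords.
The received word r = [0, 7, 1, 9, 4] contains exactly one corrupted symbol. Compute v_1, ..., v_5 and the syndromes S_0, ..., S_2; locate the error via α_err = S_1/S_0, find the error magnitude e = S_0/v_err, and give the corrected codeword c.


S = (3, 5, 4), error at position 2, error magnitude e = 4, c = [0, 3, 1, 9, 4].

Step 1: column multipliers v_i = (∏_{j≠i}(α_i − α_j))^{−1} mod 13.
  i = 1 (α = 8): (8−6)(8−3)(8−2)(8−1) = 2·5·6·7 = 420 ≡ 4, so v_1 = 4^{−1} = 10 (mod 13).
  i = 2 (α = 6): (6−8)(6−3)(6−2)(6−1) = (−2)·3·4·5 = −120 ≡ 10, so v_2 = 10^{−1} = 4 (mod 13).
  i = 3 (α = 3): (3−8)(3−6)(3−2)(3−1) = (−5)·(−3)·1·2 = 30 ≡ 4, so v_3 = 4^{−1} = 10 (mod 13).
  i = 4 (α = 2): (2−8)(2−6)(2−3)(2−1) = (−6)·(−4)·(−1)·1 = −24 ≡ 2, so v_4 = 2^{−1} = 7 (mod 13).
  i = 5 (α = 1): (1−8)(1−6)(1−3)(1−2) = (−7)·(−5)·(−2)·(−1) = 70 ≡ 5, so v_5 = 5^{−1} = 8 (mod 13).
  v = [10, 4, 10, 7, 8].
Step 2: syndromes of r = [0, 7, 1, 9, 4] (all sums mod 13).
  S_0 = Σ v_i r_i = 10·0 + 4·7 + 10·1 + 7·9 + 8·4 = 133 ≡ 3.
  S_1 = Σ v_i α_i r_i = 10·8·0 + 4·6·7 + 10·3·1 + 7·2·9 + 8·1·4 = 356 ≡ 5.
  α_i^2 mod 13 = [12, 10, 9, 4, 1].
  S_2 = Σ v_i α_i^2 r_i = 10·12·0 + 4·10·7 + 10·9·1 + 7·4·9 + 8·1·4 = 654 ≡ 4.
  S = (3, 5, 4) ≠ 0, so r is not a codeword (an error is present).
Step 3: locate the error. For a single error e at position i, S_ℓ = v_i·e·α_i^ℓ, so α_err = S_1/S_0.
  S_0^{−1} = 3^{−1} = 9 (mod 13), so α_err = 5·9 = 45 ≡ 6 = α_2. Error position i = 2.
  Consistency check: S_2/S_1 = 4·8 = 32 ≡ 6 = α_err ✓ (single-error assumption holds).
Step 4: error magnitude e = S_0/v_2 = S_0·∏_{j≠2}(α_2 − α_j) = 3·10 = 30 ≡ 4 (mod 13).
Step 5: correct position 2: c_2 = r_2 − e = 7 − 4 ≡ 3 (mod 13). Hence c = [0, 3, 1, 9, 4].
  Check: interpolating c through the α_i gives m(x) = 12 + 5·x (degree < 2) with m(α_i) = c_i for every i, so c is indeed a codeword.


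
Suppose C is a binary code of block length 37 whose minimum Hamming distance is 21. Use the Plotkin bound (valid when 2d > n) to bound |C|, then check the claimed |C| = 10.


Plotkin bound M ≤ 8; given |C| = 10 > bound (violated).

Check applicability: 2d = 42, n = 37.
2d − n = 5 > 0, so Plotkin applies.
Compute d/(2d−n) = 21/5 ≈ 4.2000.
⌊d/(2d−n)⌋ = 4.
Plotkin bound: M ≤ 2·4 = 8.
Given |C| = 10, check: VIOLATED.
This |C| is above the Plotkin bound, so no binary code with n = 37, d = 21 and 10 codewords exists.


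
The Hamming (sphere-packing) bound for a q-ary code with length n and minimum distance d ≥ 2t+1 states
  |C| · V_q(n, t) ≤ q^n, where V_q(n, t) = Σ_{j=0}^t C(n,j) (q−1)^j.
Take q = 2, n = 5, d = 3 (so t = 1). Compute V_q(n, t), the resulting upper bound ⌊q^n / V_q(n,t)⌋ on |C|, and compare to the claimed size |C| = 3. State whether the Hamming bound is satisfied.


V_q(n, t) = 6, q^n = 32, Hamming bound = 5, |C| = 3 ≤ bound (satisfied).

Step 1: Compute V_q(n, t) = Σ_{j=0}^1 C(n, j) (q−1)^j.
  j = 0: C(5,0)·(1)^0 = 1·1 = 1.
  j = 1: C(5,1)·(1)^1 = 5·1 = 5.
  V_q(n, t) = 1 + 5 = 6.
Step 2: q^n = 2^5 = 32.
Step 3: Hamming bound ⌊q^n / V_q(n,t)⌋ = ⌊32/6⌋ = 5.
Step 4: Compare |C| = 3 to 5: satisfied.
The claimed |C| lies below the Hamming bound.


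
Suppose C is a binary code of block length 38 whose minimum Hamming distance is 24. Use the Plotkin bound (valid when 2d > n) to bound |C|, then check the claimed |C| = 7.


Plotkin bound M ≤ 4; given |C| = 7 > bound (violated).

Check applicability: 2d = 48, n = 38.
2d − n = 10 > 0, so Plotkin applies.
Compute d/(2d−n) = 24/10 ≈ 2.4000.
⌊d/(2d−n)⌋ = 2.
Plotkin bound: M ≤ 2·2 = 4.
Given |C| = 7, check: VIOLATED.
This |C| is above the Plotkin bound, so no binary code with n = 38, d = 24 and 7 codewords exists.


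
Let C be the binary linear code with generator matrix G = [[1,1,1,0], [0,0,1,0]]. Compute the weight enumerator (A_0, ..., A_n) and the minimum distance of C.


Weight distribution: A_0 = 1, A_1 = 1, A_2 = 1, A_3 = 1. Minimum distance d = 1.

Enumerate all 2^2 = 4 messages m ∈ F_2^2.
For each, compute codeword c = mG in F_2^4, then tally its weight.
  m = 00 → c = 0000, weight = 0.
  m = 10 → c = 1110, weight = 3.
  m = 01 → c = 0010, weight = 1.
  m = 11 → c = 1100, weight = 2.
Tally weights:
  weight 0: 1 codewords.
  weight 1: 1 codewords.
  weight 2: 1 codewords.
  weight 3: 1 codewords.
Minimum distance d = smallest w > 0 with A_w > 0 = 1.
Sanity: Σ A_w = 4 = 2^2 = 4 ✓.


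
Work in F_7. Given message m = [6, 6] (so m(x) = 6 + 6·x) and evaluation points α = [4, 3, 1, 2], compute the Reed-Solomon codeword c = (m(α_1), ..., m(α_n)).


c = [2, 3, 5, 4]

Message polynomial: m(x) = 6 + 6·x (mod 7).
For each evaluation point α_i, compute m(α_i) mod 7:
  α_1 = 4: Horner steps 6 → 2, so m(4) = 2.
  α_2 = 3: Horner steps 6 → 3, so m(3) = 3.
  α_3 = 1: Horner steps 6 → 5, so m(1) = 5.
  α_4 = 2: Horner steps 6 → 4, so m(2) = 4.
Codeword c = [2, 3, 5, 4] ∈ F_7^4.
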